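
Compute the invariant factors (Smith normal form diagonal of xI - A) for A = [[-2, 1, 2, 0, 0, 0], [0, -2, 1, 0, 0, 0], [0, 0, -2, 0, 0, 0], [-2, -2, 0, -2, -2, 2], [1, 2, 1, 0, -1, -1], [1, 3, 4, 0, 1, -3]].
The Jordan structure of A has elementary divisors (x + 2)^3, (x + 2)^2, (x + 2). Arranging the block sizes at each eigenvalue in decreasing order and taking row products gives the invariant factors.

Invariant factors (smallest first, each dividing the next): x + 2, (x + 2)^2, (x + 2)^3.

Check: the last factor (x + 2)^3 is the minimal polynomial, and the product (x + 2)^6 is the characteristic polynomial.

x + 2, (x + 2)^2, (x + 2)^3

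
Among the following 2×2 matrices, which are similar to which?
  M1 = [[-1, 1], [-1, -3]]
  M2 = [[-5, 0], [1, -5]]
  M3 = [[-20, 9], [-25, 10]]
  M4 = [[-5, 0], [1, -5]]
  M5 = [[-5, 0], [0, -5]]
Characteristic polynomials: χ_{M1} = (x + 2)^2, χ_{M2} = (x + 5)^2, χ_{M3} = (x + 5)^2, χ_{M4} = (x + 5)^2, χ_{M5} = (x + 5)^2.

{M1}: invariant factors (x + 2)^2.

{M2, M3, M4}: invariant factors (x + 5)^2.

{M5}: invariant factors x + 5, x + 5.

Matrices are similar if and only if their invariant-factor lists agree; the partition into similarity classes is {M1}, {M2, M3, M4}, {M5}.

3 classes: {M1}, {M2, M3, M4}, {M5}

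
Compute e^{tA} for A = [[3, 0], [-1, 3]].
A has Jordan form J = [[3, 1], [0, 3]] with A = PJP^{-1}, so e^{tA} = P e^{tJ} P^{-1}.

For a Jordan block J_k(λ), e^{tJ_k(λ)} = e^{λt} · (I + tN + t^2 N^2/2! + ... + t^{k-1} N^{k-1}/(k-1)!) where N is the nilpotent superdiagonal part.

Assembling the blocks and conjugating back gives the entries of e^{tA} as shown above.

e^{tA} = [[e^{3*t}, 0], [-t*e^{3*t}, e^{3*t}]]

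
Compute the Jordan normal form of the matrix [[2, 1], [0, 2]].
The characteristic polynomial is det(xI - A) = (x - 2)^2, so the eigenvalues are 2 (algebraic multiplicity 2).

For λ = 2: rank(A - 2I) = 1, rank((A - 2I)^2) = 0. The eigenspace has dimension 2 - 1 = 1, so there is 1 Jordan block; the rank sequence gives block sizes [2].

Assembling the blocks gives the Jordan form J above.

J = [[2, 1], [0, 2]]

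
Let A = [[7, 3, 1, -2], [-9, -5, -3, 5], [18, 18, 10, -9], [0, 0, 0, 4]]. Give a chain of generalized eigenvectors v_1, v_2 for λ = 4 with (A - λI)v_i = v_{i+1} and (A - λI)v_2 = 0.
v_1 = [[-1, 2, -4, 0]]^T, v_2 = [[-1, 3, -6, 0]]^T

We seek v_1 ∈ ker((A - 4I)^2) \ ker(A - 4I), then set v_{i+1} = (A - 4I) v_i.

One such chain is v_1 = [[-1, 2, -4, 0]]^T, v_2 = [[-1, 3, -6, 0]]^T. Check: (A - 4I) v_2 = [[0, 0, 0, 0]]^T = 0.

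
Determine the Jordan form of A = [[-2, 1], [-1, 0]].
J = [[-1, 1], [0, -1]]

The characteristic polynomial is det(xI - A) = (x + 1)^2, so the eigenvalues are -1 (algebraic multiplicity 2).

For λ = -1: rank(A + I) = 1, rank((A + I)^2) = 0. The eigenspace has dimension 2 - 1 = 1, so there is 1 Jordan block; the rank sequence gives block sizes [2].

Assembling the blocks gives the Jordan form J above.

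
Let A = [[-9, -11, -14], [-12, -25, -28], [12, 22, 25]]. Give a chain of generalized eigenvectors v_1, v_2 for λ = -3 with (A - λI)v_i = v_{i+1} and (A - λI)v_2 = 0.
We seek v_1 ∈ ker((A + 3I)^2) \ ker(A + 3I), then set v_{i+1} = (A + 3I) v_i.

One such chain is v_1 = [[-3, -1, 2]]^T, v_2 = [[1, 2, -2]]^T. Check: (A + 3I) v_2 = [[0, 0, 0]]^T = 0.

v_1 = [[-3, -1, 2]]^T, v_2 = [[1, 2, -2]]^T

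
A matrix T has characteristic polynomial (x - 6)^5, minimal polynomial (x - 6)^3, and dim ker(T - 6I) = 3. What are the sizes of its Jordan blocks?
λ = 6: algebraic multiplicity 5 (exponent in χ_T), largest block size 3 (exponent in m_T), 3 blocks (geometric multiplicity). These force block sizes [3, 1, 1].

Jordan blocks: (6, 3), (6, 1), (6, 1)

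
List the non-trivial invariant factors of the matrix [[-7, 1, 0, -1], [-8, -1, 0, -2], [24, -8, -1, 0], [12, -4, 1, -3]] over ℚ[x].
x + 3, (x + 3)^3

The Jordan structure of A has elementary divisors (x + 3)^3, (x + 3). Arranging the block sizes at each eigenvalue in decreasing order and taking row products gives the invariant factors.

Invariant factors (smallest first, each dividing the next): x + 3, (x + 3)^3.

Check: the last factor (x + 3)^3 is the minimal polynomial, and the product (x + 3)^4 is the characteristic polynomial.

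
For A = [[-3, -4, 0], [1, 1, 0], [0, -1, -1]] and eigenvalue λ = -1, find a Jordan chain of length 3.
We seek v_1 ∈ ker((A + I)^3) \ ker((A + I)^2), then set v_{i+1} = (A + I) v_i.

One such chain is v_1 = [[1, 0, 0]]^T, v_2 = [[-2, 1, 0]]^T, v_3 = [[0, 0, -1]]^T. Check: (A + I) v_3 = [[0, 0, 0]]^T = 0.

v_1 = [[1, 0, 0]]^T, v_2 = [[-2, 1, 0]]^T, v_3 = [[0, 0, -1]]^T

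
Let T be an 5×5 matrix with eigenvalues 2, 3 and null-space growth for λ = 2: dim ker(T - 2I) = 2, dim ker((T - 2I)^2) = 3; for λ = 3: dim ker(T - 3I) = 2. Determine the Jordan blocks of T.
λ = 2: successive nullity increments [2, 1] count blocks of size ≥ k; block sizes are [2, 1].
λ = 3: successive nullity increments [2] count blocks of size ≥ k; block sizes are [1, 1].

Jordan blocks: (2, 2), (2, 1), (3, 1), (3, 1)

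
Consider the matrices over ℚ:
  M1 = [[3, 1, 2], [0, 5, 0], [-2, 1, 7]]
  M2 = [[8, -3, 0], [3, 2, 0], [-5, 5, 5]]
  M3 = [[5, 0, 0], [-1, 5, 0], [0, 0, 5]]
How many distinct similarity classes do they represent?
Characteristic polynomials: χ_{M1} = (x - 5)^3, χ_{M2} = (x - 5)^3, χ_{M3} = (x - 5)^3.

{M1, M2, M3}: invariant factors x - 5, (x - 5)^2.

Matrices are similar if and only if their invariant-factor lists agree; the partition into similarity classes is {M1, M2, M3}.

1 class: {M1, M2, M3}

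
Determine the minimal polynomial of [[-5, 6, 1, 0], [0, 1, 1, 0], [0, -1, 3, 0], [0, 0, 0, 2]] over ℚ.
The characteristic polynomial factors as (x - 2)^3(x + 5). The minimal polynomial is ∏(x - λ)^{k_λ} where k_λ is the size of the largest Jordan block at λ.

For λ = -5: rank(A + 5I) = 3, and the largest Jordan block has size 1 (the smallest k with rank((A + 5I)^k) = rank((A + 5I)^(k+1))).
For λ = 2: rank(A - 2I) = 2, and the largest Jordan block has size 2 (the smallest k with rank((A - 2I)^k) = rank((A - 2I)^(k+1))).

So m_A(x) = (x - 2)^2(x + 5).

m_A(x) = (x - 2)^2(x + 5)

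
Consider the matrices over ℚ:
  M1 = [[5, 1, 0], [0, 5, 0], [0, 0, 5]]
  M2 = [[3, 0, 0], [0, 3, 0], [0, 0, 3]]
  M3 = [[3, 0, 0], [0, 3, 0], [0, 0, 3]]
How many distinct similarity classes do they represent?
2 classes: {M1}, {M2, M3}

Characteristic polynomials: χ_{M1} = (x - 5)^3, χ_{M2} = (x - 3)^3, χ_{M3} = (x - 3)^3.

{M1}: invariant factors x - 5, (x - 5)^2.

{M2, M3}: invariant factors x - 3, x - 3, x - 3.

Matrices are similar if and only if their invariant-factor lists agree; the partition into similarity classes is {M1}, {M2, M3}.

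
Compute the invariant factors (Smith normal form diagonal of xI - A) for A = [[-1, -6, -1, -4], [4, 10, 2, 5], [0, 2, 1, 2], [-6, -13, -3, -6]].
x - 1, (x - 1)^3

The Jordan structure of A has elementary divisors (x - 1)^3, (x - 1). Arranging the block sizes at each eigenvalue in decreasing order and taking row products gives the invariant factors.

Invariant factors (smallest first, each dividing the next): x - 1, (x - 1)^3.

Check: the last factor (x - 1)^3 is the minimal polynomial, and the product (x - 1)^4 is the characteristic polynomial.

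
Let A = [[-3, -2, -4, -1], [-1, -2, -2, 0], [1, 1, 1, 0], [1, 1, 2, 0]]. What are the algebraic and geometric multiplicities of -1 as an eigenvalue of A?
algebraic multiplicity 4, geometric multiplicity 2

The characteristic polynomial is (x + 1)^4, so the factor x + 1 appears with exponent 4: the algebraic multiplicity is 4.

rank(A + I) = 2, so the eigenspace has dimension 4 - 2 = 2: the geometric multiplicity is 2.

Since 2 < 4, A is not diagonalizable.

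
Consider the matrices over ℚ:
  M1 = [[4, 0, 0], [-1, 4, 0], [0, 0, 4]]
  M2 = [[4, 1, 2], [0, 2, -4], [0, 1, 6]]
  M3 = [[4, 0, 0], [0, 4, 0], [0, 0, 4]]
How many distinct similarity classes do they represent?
Characteristic polynomials: χ_{M1} = (x - 4)^3, χ_{M2} = (x - 4)^3, χ_{M3} = (x - 4)^3.

{M1, M2}: invariant factors x - 4, (x - 4)^2.

{M3}: invariant factors x - 4, x - 4, x - 4.

Matrices are similar if and only if their invariant-factor lists agree; the partition into similarity classes is {M1, M2}, {M3}.

2 classes: {M1, M2}, {M3}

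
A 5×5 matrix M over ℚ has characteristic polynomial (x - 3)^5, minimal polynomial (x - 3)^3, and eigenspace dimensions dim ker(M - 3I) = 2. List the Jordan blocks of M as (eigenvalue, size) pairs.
λ = 3: algebraic multiplicity 5 (exponent in χ_M), largest block size 3 (exponent in m_M), 2 blocks (geometric multiplicity). These force block sizes [3, 2].

Jordan blocks: (3, 3), (3, 2)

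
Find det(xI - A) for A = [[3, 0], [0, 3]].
xI - A = [[x - 3, 0], [0, x - 3]].

Expanding det(xI - A) along the first row:
det(xI - A) = + (x - 3)·det([[x - 3]]) - (0)·det([[0]]).

Evaluating gives χ_A(x) = x^2 - 6x + 9 = (x - 3)^2.

χ_A(x) = (x - 3)^2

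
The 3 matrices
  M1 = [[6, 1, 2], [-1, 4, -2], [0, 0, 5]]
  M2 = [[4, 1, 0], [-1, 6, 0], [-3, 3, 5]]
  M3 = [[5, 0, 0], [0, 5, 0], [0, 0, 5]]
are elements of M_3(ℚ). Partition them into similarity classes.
2 classes: {M1, M2}, {M3}

Characteristic polynomials: χ_{M1} = (x - 5)^3, χ_{M2} = (x - 5)^3, χ_{M3} = (x - 5)^3.

{M1, M2}: invariant factors x - 5, (x - 5)^2.

{M3}: invariant factors x - 5, x - 5, x - 5.

Matrices are similar if and only if their invariant-factor lists agree; the partition into similarity classes is {M1, M2}, {M3}.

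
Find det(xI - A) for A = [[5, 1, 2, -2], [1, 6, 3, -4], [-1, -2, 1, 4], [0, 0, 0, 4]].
xI - A = [[x - 5, -1, -2, 2], [-1, x - 6, -3, 4], [1, 2, x - 1, -4], [0, 0, 0, x - 4]].

Expanding det(xI - A) along the first row:
det(xI - A) = + (x - 5)·det([[x - 6, -3, 4], [2, x - 1, -4], [0, 0, x - 4]]) - (-1)·det([[-1, -3, 4], [1, x - 1, -4], [0, 0, x - 4]]) + (-2)·det([[-1, x - 6, 4], [1, 2, -4], [0, 0, x - 4]]) - (2)·det([[-1, x - 6, -3], [1, 2, x - 1], [0, 0, 0]]).

Evaluating gives χ_A(x) = x^4 - 16x^3 + 96x^2 - 256x + 256 = (x - 4)^4.

χ_A(x) = (x - 4)^4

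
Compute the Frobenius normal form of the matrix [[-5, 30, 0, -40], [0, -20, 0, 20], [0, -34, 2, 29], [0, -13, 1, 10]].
R = [[-5, 0, 0, 0], [0, 0, 0, 20], [0, 1, 0, -11], [0, 0, 1, -8]]

The invariant factors of A (the non-unit diagonal entries of the Smith normal form of xI - A over ℚ[x]) are x + 5, (x - 1)(x + 4)(x + 5), each dividing the next. The characteristic polynomial is their product, (x - 1)(x + 4)(x + 5)^2.

The rational canonical form is the block-diagonal matrix of companion matrices C(f_i):
R = [[-5, 0, 0, 0], [0, 0, 0, 20], [0, 1, 0, -11], [0, 0, 1, -8]].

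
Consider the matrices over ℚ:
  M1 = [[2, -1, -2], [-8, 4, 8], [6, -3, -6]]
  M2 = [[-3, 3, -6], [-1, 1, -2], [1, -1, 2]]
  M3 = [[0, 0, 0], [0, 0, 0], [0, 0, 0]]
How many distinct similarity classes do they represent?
Characteristic polynomials: χ_{M1} = x^3, χ_{M2} = x^3, χ_{M3} = x^3.

{M1, M2}: invariant factors x, x^2.

{M3}: invariant factors x, x, x.

Matrices are similar if and only if their invariant-factor lists agree; the partition into similarity classes is {M1, M2}, {M3}.

2 classes: {M1, M2}, {M3}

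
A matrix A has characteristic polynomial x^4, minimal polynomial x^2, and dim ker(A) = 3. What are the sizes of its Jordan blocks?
Jordan blocks: (0, 2), (0, 1), (0, 1)

λ = 0: algebraic multiplicity 4 (exponent in χ_A), largest block size 2 (exponent in m_A), 3 blocks (geometric multiplicity). These force block sizes [2, 1, 1].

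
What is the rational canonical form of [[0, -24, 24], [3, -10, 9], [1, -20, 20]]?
The invariant factors of A (the non-unit diagonal entries of the Smith normal form of xI - A over ℚ[x]) are (x - 6)(x - 2)^2, each dividing the next. The characteristic polynomial is their product, (x - 6)(x - 2)^2.

The rational canonical form is the block-diagonal matrix of companion matrices C(f_i):
R = [[0, 0, 24], [1, 0, -28], [0, 1, 10]].

R = [[0, 0, 24], [1, 0, -28], [0, 1, 10]]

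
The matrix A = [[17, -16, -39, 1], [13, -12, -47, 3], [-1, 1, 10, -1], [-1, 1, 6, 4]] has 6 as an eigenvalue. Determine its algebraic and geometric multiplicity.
The characteristic polynomial is (x - 6)^3(x - 1), so the factor x - 6 appears with exponent 3: the algebraic multiplicity is 3.

rank(A - 6I) = 3, so the eigenspace has dimension 4 - 3 = 1: the geometric multiplicity is 1.

Since 1 < 3, A is not diagonalizable.

algebraic multiplicity 3, geometric multiplicity 1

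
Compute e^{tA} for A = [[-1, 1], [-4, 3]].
e^{tA} = [[(1 - 2*t)*e^{t}, t*e^{t}], [-4*t*e^{t}, (2*t + 1)*e^{t}]]

A has Jordan form J = [[1, 1], [0, 1]] with A = PJP^{-1}, so e^{tA} = P e^{tJ} P^{-1}.

For a Jordan block J_k(λ), e^{tJ_k(λ)} = e^{λt} · (I + tN + t^2 N^2/2! + ... + t^{k-1} N^{k-1}/(k-1)!) where N is the nilpotent superdiagonal part.

Assembling the blocks and conjugating back gives the entries of e^{tA} as shown above.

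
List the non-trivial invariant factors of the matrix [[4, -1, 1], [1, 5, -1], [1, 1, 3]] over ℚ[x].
The Jordan structure of A has elementary divisors (x - 4)^3. Arranging the block sizes at each eigenvalue in decreasing order and taking row products gives the invariant factors.

Invariant factors (smallest first, each dividing the next): (x - 4)^3.

Check: the last factor (x - 4)^3 is the minimal polynomial, and the product (x - 4)^3 is the characteristic polynomial.

(x - 4)^3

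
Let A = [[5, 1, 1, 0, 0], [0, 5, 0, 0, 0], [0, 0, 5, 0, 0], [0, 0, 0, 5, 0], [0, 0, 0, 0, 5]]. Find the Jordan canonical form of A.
The characteristic polynomial is det(xI - A) = (x - 5)^5, so the eigenvalues are 5 (algebraic multiplicity 5).

For λ = 5: rank(A - 5I) = 1, rank((A - 5I)^2) = 0. The eigenspace has dimension 5 - 1 = 4, so there are 4 Jordan blocks; the rank sequence gives block sizes [2, 1, 1, 1].

Assembling the blocks gives the Jordan form J above.

J = [[5, 1, 0, 0, 0], [0, 5, 0, 0, 0], [0, 0, 5, 0, 0], [0, 0, 0, 5, 0], [0, 0, 0, 0, 5]]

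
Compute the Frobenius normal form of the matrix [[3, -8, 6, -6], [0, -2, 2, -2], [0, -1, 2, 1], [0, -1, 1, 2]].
The invariant factors of A (the non-unit diagonal entries of the Smith normal form of xI - A over ℚ[x]) are x - 3, (x - 3)(x - 1)(x + 2), each dividing the next. The characteristic polynomial is their product, (x - 3)^2(x - 1)(x + 2).

The rational canonical form is the block-diagonal matrix of companion matrices C(f_i):
R = [[3, 0, 0, 0], [0, 0, 0, -6], [0, 1, 0, 5], [0, 0, 1, 2]].

R = [[3, 0, 0, 0], [0, 0, 0, -6], [0, 1, 0, 5], [0, 0, 1, 2]]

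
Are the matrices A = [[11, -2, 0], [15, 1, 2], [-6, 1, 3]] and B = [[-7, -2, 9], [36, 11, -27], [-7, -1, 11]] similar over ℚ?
Two matrices over a field are similar if and only if they have the same invariant factors.

Both A and B have characteristic polynomial (x - 5)^3 and minimal polynomial (x - 5)^3. Computing further, both have invariant factors (x - 5)^3. Hence A and B are similar.

Yes.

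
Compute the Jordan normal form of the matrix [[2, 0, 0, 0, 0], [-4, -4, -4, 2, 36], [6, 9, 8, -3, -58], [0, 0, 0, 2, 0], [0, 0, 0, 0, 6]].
J = [[2, 1, 0, 0, 0], [0, 2, 0, 0, 0], [0, 0, 2, 0, 0], [0, 0, 0, 2, 0], [0, 0, 0, 0, 6]]

The characteristic polynomial is det(xI - A) = (x - 6)(x - 2)^4, so the eigenvalues are 2 (algebraic multiplicity 4), 6 (algebraic multiplicity 1).

For λ = 2: rank(A - 2I) = 2, rank((A - 2I)^2) = 1. The eigenspace has dimension 5 - 2 = 3, so there are 3 Jordan blocks; the rank sequence gives block sizes [2, 1, 1].

For λ = 6: algebraic multiplicity 1 gives one 1×1 block.

Assembling the blocks gives the Jordan form J above.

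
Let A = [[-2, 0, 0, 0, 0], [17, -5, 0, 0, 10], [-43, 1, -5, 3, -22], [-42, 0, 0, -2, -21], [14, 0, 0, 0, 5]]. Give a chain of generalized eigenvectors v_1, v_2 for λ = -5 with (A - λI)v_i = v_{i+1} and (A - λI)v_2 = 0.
We seek v_1 ∈ ker((A + 5I)^2) \ ker(A + 5I), then set v_{i+1} = (A + 5I) v_i.

One such chain is v_1 = [[0, 1, 0, 0, 0]]^T, v_2 = [[0, 0, 1, 0, 0]]^T. Check: (A + 5I) v_2 = [[0, 0, 0, 0, 0]]^T = 0.

v_1 = [[0, 1, 0, 0, 0]]^T, v_2 = [[0, 0, 1, 0, 0]]^T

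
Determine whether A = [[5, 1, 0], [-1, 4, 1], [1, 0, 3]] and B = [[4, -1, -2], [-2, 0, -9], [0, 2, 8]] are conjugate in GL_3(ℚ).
Yes.

Two matrices over a field are similar if and only if they have the same invariant factors.

Both A and B have characteristic polynomial (x - 4)^3 and minimal polynomial (x - 4)^3. Computing further, both have invariant factors (x - 4)^3. Hence A and B are similar.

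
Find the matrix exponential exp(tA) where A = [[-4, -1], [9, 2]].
e^{tA} = [[(1 - 3*t)*e^{-t}, -t*e^{-t}], [9*t*e^{-t}, (3*t + 1)*e^{-t}]]

A has Jordan form J = [[-1, 1], [0, -1]] with A = PJP^{-1}, so e^{tA} = P e^{tJ} P^{-1}.

For a Jordan block J_k(λ), e^{tJ_k(λ)} = e^{λt} · (I + tN + t^2 N^2/2! + ... + t^{k-1} N^{k-1}/(k-1)!) where N is the nilpotent superdiagonal part.

Assembling the blocks and conjugating back gives the entries of e^{tA} as shown above.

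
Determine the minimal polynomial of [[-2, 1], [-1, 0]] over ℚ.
The characteristic polynomial factors as (x + 1)^2. The minimal polynomial is ∏(x - λ)^{k_λ} where k_λ is the size of the largest Jordan block at λ.

For λ = -1: rank(A + I) = 1, and the largest Jordan block has size 2 (the smallest k with rank((A + I)^k) = rank((A + I)^(k+1))).

So m_A(x) = (x + 1)^2.

m_A(x) = (x + 1)^2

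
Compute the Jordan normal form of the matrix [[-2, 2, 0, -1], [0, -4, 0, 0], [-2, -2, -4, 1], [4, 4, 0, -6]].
J = [[-4, 1, 0, 0], [0, -4, 0, 0], [0, 0, -4, 0], [0, 0, 0, -4]]

The characteristic polynomial is det(xI - A) = (x + 4)^4, so the eigenvalues are -4 (algebraic multiplicity 4).

For λ = -4: rank(A + 4I) = 1, rank((A + 4I)^2) = 0. The eigenspace has dimension 4 - 1 = 3, so there are 3 Jordan blocks; the rank sequence gives block sizes [2, 1, 1].

Assembling the blocks gives the Jordan form J above.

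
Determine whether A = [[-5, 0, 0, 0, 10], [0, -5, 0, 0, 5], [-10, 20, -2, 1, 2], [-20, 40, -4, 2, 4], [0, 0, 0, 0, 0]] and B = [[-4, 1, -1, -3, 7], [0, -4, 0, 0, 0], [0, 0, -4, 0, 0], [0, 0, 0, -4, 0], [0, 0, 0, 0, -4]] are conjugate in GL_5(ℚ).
No.

trace(A) = -10 but trace(B) = -20. The trace is a similarity invariant, so A and B are not similar.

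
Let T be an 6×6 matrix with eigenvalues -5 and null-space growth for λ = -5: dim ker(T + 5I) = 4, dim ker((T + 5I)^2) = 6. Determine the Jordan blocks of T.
Jordan blocks: (-5, 2), (-5, 2), (-5, 1), (-5, 1)

λ = -5: successive nullity increments [4, 2] count blocks of size ≥ k; block sizes are [2, 2, 1, 1].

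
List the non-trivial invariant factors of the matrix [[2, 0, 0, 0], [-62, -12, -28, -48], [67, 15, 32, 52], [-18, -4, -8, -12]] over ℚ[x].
The Jordan structure of A has elementary divisors (x - 2)^2, (x - 2), (x - 4). Arranging the block sizes at each eigenvalue in decreasing order and taking row products gives the invariant factors.

Invariant factors (smallest first, each dividing the next): x - 2, (x - 4)(x - 2)^2.

Check: the last factor (x - 4)(x - 2)^2 is the minimal polynomial, and the product (x - 4)(x - 2)^3 is the characteristic polynomial.

x - 2, (x - 4)(x - 2)^2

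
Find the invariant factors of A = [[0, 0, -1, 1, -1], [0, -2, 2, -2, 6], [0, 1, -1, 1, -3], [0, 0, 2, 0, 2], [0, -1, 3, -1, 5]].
The Jordan structure of A has elementary divisors x^2, x^2, (x - 2). Arranging the block sizes at each eigenvalue in decreasing order and taking row products gives the invariant factors.

Invariant factors (smallest first, each dividing the next): x^2, x^2(x - 2).

Check: the last factor x^2(x - 2) is the minimal polynomial, and the product x^4(x - 2) is the characteristic polynomial.

x^2, x^2(x - 2)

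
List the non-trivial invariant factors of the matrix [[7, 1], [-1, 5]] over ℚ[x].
(x - 6)^2

The Jordan structure of A has elementary divisors (x - 6)^2. Arranging the block sizes at each eigenvalue in decreasing order and taking row products gives the invariant factors.

Invariant factors (smallest first, each dividing the next): (x - 6)^2.

Check: the last factor (x - 6)^2 is the minimal polynomial, and the product (x - 6)^2 is the characteristic polynomial.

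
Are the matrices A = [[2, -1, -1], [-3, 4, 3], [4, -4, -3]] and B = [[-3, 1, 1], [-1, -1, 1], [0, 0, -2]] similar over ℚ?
No.

trace(A) = 3 but trace(B) = -6. The trace is a similarity invariant, so A and B are not similar.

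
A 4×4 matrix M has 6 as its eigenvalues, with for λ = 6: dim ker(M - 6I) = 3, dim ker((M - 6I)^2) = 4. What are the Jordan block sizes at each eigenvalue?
Jordan blocks: (6, 2), (6, 1), (6, 1)

λ = 6: successive nullity increments [3, 1] count blocks of size ≥ k; block sizes are [2, 1, 1].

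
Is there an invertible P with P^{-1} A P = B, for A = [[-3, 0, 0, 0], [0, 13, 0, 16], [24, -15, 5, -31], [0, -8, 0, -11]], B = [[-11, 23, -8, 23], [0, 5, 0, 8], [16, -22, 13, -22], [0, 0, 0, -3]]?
Yes.

Two matrices over a field are similar if and only if they have the same invariant factors.

Both A and B have characteristic polynomial (x - 5)^2(x + 3)^2 and minimal polynomial (x - 5)^2(x + 3). Computing further, both have invariant factors x + 3, (x - 5)^2(x + 3). Hence A and B are similar.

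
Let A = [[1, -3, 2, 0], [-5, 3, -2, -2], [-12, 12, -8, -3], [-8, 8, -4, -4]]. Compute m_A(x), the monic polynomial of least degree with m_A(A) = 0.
m_A(x) = (x + 2)^2

The characteristic polynomial factors as (x + 2)^4. The minimal polynomial is ∏(x - λ)^{k_λ} where k_λ is the size of the largest Jordan block at λ.

For λ = -2: rank(A + 2I) = 2, and the largest Jordan block has size 2 (the smallest k with rank((A + 2I)^k) = rank((A + 2I)^(k+1))).

So m_A(x) = (x + 2)^2.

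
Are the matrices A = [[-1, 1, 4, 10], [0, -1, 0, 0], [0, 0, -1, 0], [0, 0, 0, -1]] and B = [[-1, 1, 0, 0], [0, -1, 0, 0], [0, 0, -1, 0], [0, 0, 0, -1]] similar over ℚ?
Two matrices over a field are similar if and only if they have the same invariant factors.

Both A and B have characteristic polynomial (x + 1)^4 and minimal polynomial (x + 1)^2. Computing further, both have invariant factors x + 1, x + 1, (x + 1)^2. Hence A and B are similar.

Yes.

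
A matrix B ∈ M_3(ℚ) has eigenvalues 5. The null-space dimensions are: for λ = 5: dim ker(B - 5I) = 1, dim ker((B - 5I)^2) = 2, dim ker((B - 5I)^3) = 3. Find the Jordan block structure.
λ = 5: successive nullity increments [1, 1, 1] count blocks of size ≥ k; block sizes are [3].

Jordan blocks: (5, 3)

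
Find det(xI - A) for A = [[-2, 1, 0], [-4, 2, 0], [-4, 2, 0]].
xI - A = [[x + 2, -1, 0], [4, x - 2, 0], [4, -2, x]].

Expanding det(xI - A) along the first row:
det(xI - A) = + (x + 2)·det([[x - 2, 0], [-2, x]]) - (-1)·det([[4, 0], [4, x]]) + (0)·det([[4, x - 2], [4, -2]]).

Evaluating gives χ_A(x) = x^3.

χ_A(x) = x^3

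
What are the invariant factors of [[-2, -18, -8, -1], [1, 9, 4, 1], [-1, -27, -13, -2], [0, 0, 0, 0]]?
x^2(x + 3)^2

The Jordan structure of A has elementary divisors (x + 3)^2, x^2. Arranging the block sizes at each eigenvalue in decreasing order and taking row products gives the invariant factors.

Invariant factors (smallest first, each dividing the next): x^2(x + 3)^2.

Check: the last factor x^2(x + 3)^2 is the minimal polynomial, and the product x^2(x + 3)^2 is the characteristic polynomial.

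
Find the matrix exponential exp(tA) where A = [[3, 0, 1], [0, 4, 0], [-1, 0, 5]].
A has Jordan form J = [[4, 1, 0], [0, 4, 0], [0, 0, 4]] with A = PJP^{-1}, so e^{tA} = P e^{tJ} P^{-1}.

For a Jordan block J_k(λ), e^{tJ_k(λ)} = e^{λt} · (I + tN + t^2 N^2/2! + ... + t^{k-1} N^{k-1}/(k-1)!) where N is the nilpotent superdiagonal part.

Assembling the blocks and conjugating back gives the entries of e^{tA} as shown above.

e^{tA} = [[(1 - t)*e^{4*t}, 0, t*e^{4*t}], [0, e^{4*t}, 0], [-t*e^{4*t}, 0, (t + 1)*e^{4*t}]]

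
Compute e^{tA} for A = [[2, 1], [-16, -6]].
e^{tA} = [[(4*t + 1)*e^{-2*t}, t*e^{-2*t}], [-16*t*e^{-2*t}, (1 - 4*t)*e^{-2*t}]]

A has Jordan form J = [[-2, 1], [0, -2]] with A = PJP^{-1}, so e^{tA} = P e^{tJ} P^{-1}.

For a Jordan block J_k(λ), e^{tJ_k(λ)} = e^{λt} · (I + tN + t^2 N^2/2! + ... + t^{k-1} N^{k-1}/(k-1)!) where N is the nilpotent superdiagonal part.

Assembling the blocks and conjugating back gives the entries of e^{tA} as shown above.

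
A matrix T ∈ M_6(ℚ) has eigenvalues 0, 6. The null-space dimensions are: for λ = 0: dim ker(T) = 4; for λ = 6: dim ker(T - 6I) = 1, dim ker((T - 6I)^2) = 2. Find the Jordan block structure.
Jordan blocks: (0, 1), (0, 1), (0, 1), (0, 1), (6, 2)

λ = 0: successive nullity increments [4] count blocks of size ≥ k; block sizes are [1, 1, 1, 1].
λ = 6: successive nullity increments [1, 1] count blocks of size ≥ k; block sizes are [2].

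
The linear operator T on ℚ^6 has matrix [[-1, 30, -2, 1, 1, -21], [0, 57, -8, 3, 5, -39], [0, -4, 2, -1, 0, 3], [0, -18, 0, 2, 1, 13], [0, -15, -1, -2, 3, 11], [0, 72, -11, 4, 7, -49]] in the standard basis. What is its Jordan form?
The characteristic polynomial is det(xI - A) = (x - 3)^5(x + 1), so the eigenvalues are -1 (algebraic multiplicity 1), 3 (algebraic multiplicity 5).

For λ = -1: algebraic multiplicity 1 gives one 1×1 block.

For λ = 3: rank(A - 3I) = 4, rank((A - 3I)^2) = 2, rank((A - 3I)^3) = 1. The eigenspace has dimension 6 - 4 = 2, so there are 2 Jordan blocks; the rank sequence gives block sizes [3, 2].

Assembling the blocks gives the Jordan form J above.

J = [[-1, 0, 0, 0, 0, 0], [0, 3, 1, 0, 0, 0], [0, 0, 3, 1, 0, 0], [0, 0, 0, 3, 0, 0], [0, 0, 0, 0, 3, 1], [0, 0, 0, 0, 0, 3]]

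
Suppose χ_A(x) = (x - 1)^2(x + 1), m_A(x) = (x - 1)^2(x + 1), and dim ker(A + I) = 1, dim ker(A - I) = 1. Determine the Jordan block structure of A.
λ = -1: algebraic multiplicity 1 (exponent in χ_A), largest block size 1 (exponent in m_A), 1 block (geometric multiplicity). This forces block sizes [1].
λ = 1: algebraic multiplicity 2 (exponent in χ_A), largest block size 2 (exponent in m_A), 1 block (geometric multiplicity). This forces block sizes [2].

Jordan blocks: (-1, 1), (1, 2)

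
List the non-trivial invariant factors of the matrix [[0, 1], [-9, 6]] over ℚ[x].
(x - 3)^2

The Jordan structure of A has elementary divisors (x - 3)^2. Arranging the block sizes at each eigenvalue in decreasing order and taking row products gives the invariant factors.

Invariant factors (smallest first, each dividing the next): (x - 3)^2.

Check: the last factor (x - 3)^2 is the minimal polynomial, and the product (x - 3)^2 is the characteristic polynomial.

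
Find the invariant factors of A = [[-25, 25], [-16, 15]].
The Jordan structure of A has elementary divisors (x + 5)^2. Arranging the block sizes at each eigenvalue in decreasing order and taking row products gives the invariant factors.

Invariant factors (smallest first, each dividing the next): (x + 5)^2.

Check: the last factor (x + 5)^2 is the minimal polynomial, and the product (x + 5)^2 is the characteristic polynomial.

(x + 5)^2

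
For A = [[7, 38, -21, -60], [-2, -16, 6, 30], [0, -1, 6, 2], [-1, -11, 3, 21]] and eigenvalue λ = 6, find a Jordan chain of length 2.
v_1 = [[-5, 3, 0, 2]]^T, v_2 = [[-11, 4, 1, 2]]^T

We seek v_1 ∈ ker((A - 6I)^2) \ ker(A - 6I), then set v_{i+1} = (A - 6I) v_i.

One such chain is v_1 = [[-5, 3, 0, 2]]^T, v_2 = [[-11, 4, 1, 2]]^T. Check: (A - 6I) v_2 = [[0, 0, 0, 0]]^T = 0.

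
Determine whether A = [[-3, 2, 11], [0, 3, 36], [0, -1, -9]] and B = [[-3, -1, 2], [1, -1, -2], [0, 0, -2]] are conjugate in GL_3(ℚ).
No.

trace(A) = -9 but trace(B) = -6. The trace is a similarity invariant, so A and B are not similar.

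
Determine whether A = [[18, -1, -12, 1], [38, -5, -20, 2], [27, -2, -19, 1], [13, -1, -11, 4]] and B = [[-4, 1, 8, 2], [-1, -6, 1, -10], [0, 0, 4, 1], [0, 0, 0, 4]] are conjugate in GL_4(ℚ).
Two matrices over a field are similar if and only if they have the same invariant factors.

Both A and B have characteristic polynomial (x - 4)^2(x + 5)^2 and minimal polynomial (x - 4)^2(x + 5)^2. Computing further, both have invariant factors (x - 4)^2(x + 5)^2. Hence A and B are similar.

Yes.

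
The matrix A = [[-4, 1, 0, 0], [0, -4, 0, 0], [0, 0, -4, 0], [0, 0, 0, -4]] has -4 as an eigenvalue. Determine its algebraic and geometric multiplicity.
algebraic multiplicity 4, geometric multiplicity 3

The characteristic polynomial is (x + 4)^4, so the factor x + 4 appears with exponent 4: the algebraic multiplicity is 4.

rank(A + 4I) = 1, so the eigenspace has dimension 4 - 1 = 3: the geometric multiplicity is 3.

Since 3 < 4, A is not diagonalizable.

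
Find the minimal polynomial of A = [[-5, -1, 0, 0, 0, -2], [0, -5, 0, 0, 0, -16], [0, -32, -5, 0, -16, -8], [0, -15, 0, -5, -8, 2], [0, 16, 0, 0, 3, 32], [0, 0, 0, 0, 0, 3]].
m_A(x) = (x - 3)(x + 5)^2

The characteristic polynomial factors as (x - 3)^2(x + 5)^4. The minimal polynomial is ∏(x - λ)^{k_λ} where k_λ is the size of the largest Jordan block at λ.

For λ = -5: rank(A + 5I) = 3, and the largest Jordan block has size 2 (the smallest k with rank((A + 5I)^k) = rank((A + 5I)^(k+1))).
For λ = 3: rank(A - 3I) = 4, and the largest Jordan block has size 1 (the smallest k with rank((A - 3I)^k) = rank((A - 3I)^(k+1))).

So m_A(x) = (x - 3)(x + 5)^2.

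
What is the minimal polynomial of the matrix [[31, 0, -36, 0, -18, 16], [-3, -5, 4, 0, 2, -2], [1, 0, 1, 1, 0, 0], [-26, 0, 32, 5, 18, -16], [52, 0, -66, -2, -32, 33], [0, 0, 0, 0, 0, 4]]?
m_A(x) = (x - 4)^2(x - 3)^2(x + 5)^2

The characteristic polynomial factors as (x - 4)^2(x - 3)^2(x + 5)^2. The minimal polynomial is ∏(x - λ)^{k_λ} where k_λ is the size of the largest Jordan block at λ.

For λ = -5: rank(A + 5I) = 5, and the largest Jordan block has size 2 (the smallest k with rank((A + 5I)^k) = rank((A + 5I)^(k+1))).
For λ = 3: rank(A - 3I) = 5, and the largest Jordan block has size 2 (the smallest k with rank((A - 3I)^k) = rank((A - 3I)^(k+1))).
For λ = 4: rank(A - 4I) = 5, and the largest Jordan block has size 2 (the smallest k with rank((A - 4I)^k) = rank((A - 4I)^(k+1))).

So m_A(x) = (x - 4)^2(x - 3)^2(x + 5)^2.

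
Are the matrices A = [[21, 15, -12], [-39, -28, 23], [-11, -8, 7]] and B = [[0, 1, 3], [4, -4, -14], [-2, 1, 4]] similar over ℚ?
Two matrices over a field are similar if and only if they have the same invariant factors.

Both A and B have characteristic polynomial x^3 and minimal polynomial x^3. Computing further, both have invariant factors x^3. Hence A and B are similar.

Yes.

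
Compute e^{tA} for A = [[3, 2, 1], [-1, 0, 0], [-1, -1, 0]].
A has Jordan form J = [[1, 1, 0], [0, 1, 1], [0, 0, 1]] with A = PJP^{-1}, so e^{tA} = P e^{tJ} P^{-1}.

For a Jordan block J_k(λ), e^{tJ_k(λ)} = e^{λt} · (I + tN + t^2 N^2/2! + ... + t^{k-1} N^{k-1}/(k-1)!) where N is the nilpotent superdiagonal part.

Assembling the blocks and conjugating back gives the entries of e^{tA} as shown above.

e^{tA} = [[(t^2 + 4*t + 2)*e^{t}/2, t*(t + 4)*e^{t}/2, t*(t + 2)*e^{t}/2], [t*(-t - 2)*e^{t}/2, (-t^2/2 - t + 1)*e^{t}, -t^2*e^{t}/2], [-t*e^{t}, -t*e^{t}, (1 - t)*e^{t}]]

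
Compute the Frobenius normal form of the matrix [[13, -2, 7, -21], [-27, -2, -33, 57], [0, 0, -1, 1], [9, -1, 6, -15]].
The invariant factors of A (the non-unit diagonal entries of the Smith normal form of xI - A over ℚ[x]) are (x + 2)(x + 5)(x^2 - 2x + 3), each dividing the next. The characteristic polynomial is their product, (x + 2)(x + 5)(x^2 - 2x + 3).

The rational canonical form is the block-diagonal matrix of companion matrices C(f_i):
R = [[0, 0, 0, -30], [1, 0, 0, -1], [0, 1, 0, 1], [0, 0, 1, -5]].

Note the characteristic polynomial does not split into linear factors over ℚ, so A has no Jordan form over ℚ; the rational canonical form exists over any field.

R = [[0, 0, 0, -30], [1, 0, 0, -1], [0, 1, 0, 1], [0, 0, 1, -5]]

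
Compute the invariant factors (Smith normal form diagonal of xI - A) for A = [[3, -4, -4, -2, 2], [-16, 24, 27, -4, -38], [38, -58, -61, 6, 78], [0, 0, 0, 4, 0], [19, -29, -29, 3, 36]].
The Jordan structure of A has elementary divisors (x + 3), (x + 3), (x - 4)^2, (x - 4). Arranging the block sizes at each eigenvalue in decreasing order and taking row products gives the invariant factors.

Invariant factors (smallest first, each dividing the next): (x - 4)(x + 3), (x - 4)^2(x + 3).

Check: the last factor (x - 4)^2(x + 3) is the minimal polynomial, and the product (x - 4)^3(x + 3)^2 is the characteristic polynomial.

(x - 4)(x + 3), (x - 4)^2(x + 3)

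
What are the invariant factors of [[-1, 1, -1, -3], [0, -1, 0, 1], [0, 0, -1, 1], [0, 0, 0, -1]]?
The Jordan structure of A has elementary divisors (x + 1)^2, (x + 1)^2. Arranging the block sizes at each eigenvalue in decreasing order and taking row products gives the invariant factors.

Invariant factors (smallest first, each dividing the next): (x + 1)^2, (x + 1)^2.

Check: the last factor (x + 1)^2 is the minimal polynomial, and the product (x + 1)^4 is the characteristic polynomial.

(x + 1)^2, (x + 1)^2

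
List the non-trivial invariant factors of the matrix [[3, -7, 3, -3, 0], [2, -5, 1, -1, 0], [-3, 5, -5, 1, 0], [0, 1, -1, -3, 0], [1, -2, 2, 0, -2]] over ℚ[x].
The Jordan structure of A has elementary divisors (x + 4), (x + 2)^3, (x + 2). Arranging the block sizes at each eigenvalue in decreasing order and taking row products gives the invariant factors.

Invariant factors (smallest first, each dividing the next): x + 2, (x + 2)^3(x + 4).

Check: the last factor (x + 2)^3(x + 4) is the minimal polynomial, and the product (x + 2)^4(x + 4) is the characteristic polynomial.

x + 2, (x + 2)^3(x + 4)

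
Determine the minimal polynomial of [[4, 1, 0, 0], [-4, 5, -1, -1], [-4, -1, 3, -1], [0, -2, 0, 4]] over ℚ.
The characteristic polynomial factors as (x - 4)^4. The minimal polynomial is ∏(x - λ)^{k_λ} where k_λ is the size of the largest Jordan block at λ.

For λ = 4: rank(A - 4I) = 2, and the largest Jordan block has size 3 (the smallest k with rank((A - 4I)^k) = rank((A - 4I)^(k+1))).

So m_A(x) = (x - 4)^3.

m_A(x) = (x - 4)^3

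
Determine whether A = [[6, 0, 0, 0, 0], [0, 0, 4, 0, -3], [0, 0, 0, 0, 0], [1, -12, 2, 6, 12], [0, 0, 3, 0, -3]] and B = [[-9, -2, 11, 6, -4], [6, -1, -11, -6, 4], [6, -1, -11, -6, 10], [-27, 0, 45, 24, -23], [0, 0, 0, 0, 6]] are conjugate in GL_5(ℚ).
Yes.

Two matrices over a field are similar if and only if they have the same invariant factors.

Both A and B have characteristic polynomial x^2(x - 6)^2(x + 3) and minimal polynomial x^2(x - 6)^2(x + 3). Computing further, both have invariant factors x^2(x - 6)^2(x + 3). Hence A and B are similar.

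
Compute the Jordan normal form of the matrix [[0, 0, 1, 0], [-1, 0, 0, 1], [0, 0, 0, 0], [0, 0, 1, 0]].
The characteristic polynomial is det(xI - A) = x^4, so the eigenvalues are 0 (algebraic multiplicity 4).

For λ = 0: rank(A) = 2, rank(A^2) = 0. The eigenspace has dimension 4 - 2 = 2, so there are 2 Jordan blocks; the rank sequence gives block sizes [2, 2].

Assembling the blocks gives the Jordan form J above.

J = [[0, 1, 0, 0], [0, 0, 0, 0], [0, 0, 0, 1], [0, 0, 0, 0]]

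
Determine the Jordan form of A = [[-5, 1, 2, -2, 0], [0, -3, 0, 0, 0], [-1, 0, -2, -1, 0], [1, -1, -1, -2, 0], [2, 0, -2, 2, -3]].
The characteristic polynomial is det(xI - A) = (x + 3)^5, so the eigenvalues are -3 (algebraic multiplicity 5).

For λ = -3: rank(A + 3I) = 2, rank((A + 3I)^2) = 0. The eigenspace has dimension 5 - 2 = 3, so there are 3 Jordan blocks; the rank sequence gives block sizes [2, 2, 1].

Assembling the blocks gives the Jordan form J above.

J = [[-3, 1, 0, 0, 0], [0, -3, 0, 0, 0], [0, 0, -3, 1, 0], [0, 0, 0, -3, 0], [0, 0, 0, 0, -3]]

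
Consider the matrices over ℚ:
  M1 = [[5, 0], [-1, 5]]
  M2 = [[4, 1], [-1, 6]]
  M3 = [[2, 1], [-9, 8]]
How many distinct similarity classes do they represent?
1 class: {M1, M2, M3}

Characteristic polynomials: χ_{M1} = (x - 5)^2, χ_{M2} = (x - 5)^2, χ_{M3} = (x - 5)^2.

{M1, M2, M3}: invariant factors (x - 5)^2.

Matrices are similar if and only if their invariant-factor lists agree; the partition into similarity classes is {M1, M2, M3}.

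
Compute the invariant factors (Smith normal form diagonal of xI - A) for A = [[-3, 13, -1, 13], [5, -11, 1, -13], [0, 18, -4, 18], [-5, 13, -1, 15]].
x - 2, (x - 2)(x + 3)(x + 4)

The Jordan structure of A has elementary divisors (x + 4), (x + 3), (x - 2), (x - 2). Arranging the block sizes at each eigenvalue in decreasing order and taking row products gives the invariant factors.

Invariant factors (smallest first, each dividing the next): x - 2, (x - 2)(x + 3)(x + 4).

Check: the last factor (x - 2)(x + 3)(x + 4) is the minimal polynomial, and the product (x - 2)^2(x + 3)(x + 4) is the characteristic polynomial.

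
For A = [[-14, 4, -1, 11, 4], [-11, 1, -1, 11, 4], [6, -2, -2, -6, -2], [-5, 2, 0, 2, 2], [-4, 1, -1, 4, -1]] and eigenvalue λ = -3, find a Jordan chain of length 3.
v_1 = [[-3, -2, 2, -2, 0]]^T, v_2 = [[1, 1, 0, 1, 0]]^T, v_3 = [[4, 4, -2, 2, 1]]^T

We seek v_1 ∈ ker((A + 3I)^3) \ ker((A + 3I)^2), then set v_{i+1} = (A + 3I) v_i.

One such chain is v_1 = [[-3, -2, 2, -2, 0]]^T, v_2 = [[1, 1, 0, 1, 0]]^T, v_3 = [[4, 4, -2, 2, 1]]^T. Check: (A + 3I) v_3 = [[0, 0, 0, 0, 0]]^T = 0.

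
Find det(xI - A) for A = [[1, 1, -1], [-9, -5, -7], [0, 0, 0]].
χ_A(x) = x(x + 2)^2

xI - A = [[x - 1, -1, 1], [9, x + 5, 7], [0, 0, x]].

Expanding det(xI - A) along the first row:
det(xI - A) = + (x - 1)·det([[x + 5, 7], [0, x]]) - (-1)·det([[9, 7], [0, x]]) + (1)·det([[9, x + 5], [0, 0]]).

Evaluating gives χ_A(x) = x^3 + 4x^2 + 4x = x(x + 2)^2.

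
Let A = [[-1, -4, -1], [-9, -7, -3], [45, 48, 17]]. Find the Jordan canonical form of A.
The characteristic polynomial is det(xI - A) = (x - 5)(x - 2)^2, so the eigenvalues are 2 (algebraic multiplicity 2), 5 (algebraic multiplicity 1).

For λ = 2: rank(A - 2I) = 2, rank((A - 2I)^2) = 1. The eigenspace has dimension 3 - 2 = 1, so there is 1 Jordan block; the rank sequence gives block sizes [2].

For λ = 5: algebraic multiplicity 1 gives one 1×1 block.

Assembling the blocks gives the Jordan form J above.

J = [[2, 1, 0], [0, 2, 0], [0, 0, 5]]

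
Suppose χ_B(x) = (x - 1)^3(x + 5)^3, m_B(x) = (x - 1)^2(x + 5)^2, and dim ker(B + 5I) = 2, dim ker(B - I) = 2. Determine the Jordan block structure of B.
Jordan blocks: (-5, 2), (-5, 1), (1, 2), (1, 1)

λ = -5: algebraic multiplicity 3 (exponent in χ_B), largest block size 2 (exponent in m_B), 2 blocks (geometric multiplicity). These force block sizes [2, 1].
λ = 1: algebraic multiplicity 3 (exponent in χ_B), largest block size 2 (exponent in m_B), 2 blocks (geometric multiplicity). These force block sizes [2, 1].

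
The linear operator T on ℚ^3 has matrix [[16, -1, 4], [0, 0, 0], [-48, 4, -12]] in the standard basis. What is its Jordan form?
J = [[0, 1, 0], [0, 0, 0], [0, 0, 4]]

The characteristic polynomial is det(xI - A) = x^2(x - 4), so the eigenvalues are 0 (algebraic multiplicity 2), 4 (algebraic multiplicity 1).

For λ = 0: rank(A) = 2, rank(A^2) = 1. The eigenspace has dimension 3 - 2 = 1, so there is 1 Jordan block; the rank sequence gives block sizes [2].

For λ = 4: algebraic multiplicity 1 gives one 1×1 block.

Assembling the blocks gives the Jordan form J above.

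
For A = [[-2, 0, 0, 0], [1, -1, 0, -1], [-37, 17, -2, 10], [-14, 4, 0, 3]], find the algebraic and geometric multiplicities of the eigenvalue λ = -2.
The characteristic polynomial is (x - 1)^2(x + 2)^2, so the factor x + 2 appears with exponent 2: the algebraic multiplicity is 2.

rank(A + 2I) = 2, so the eigenspace has dimension 4 - 2 = 2: the geometric multiplicity is 2.

algebraic multiplicity 2, geometric multiplicity 2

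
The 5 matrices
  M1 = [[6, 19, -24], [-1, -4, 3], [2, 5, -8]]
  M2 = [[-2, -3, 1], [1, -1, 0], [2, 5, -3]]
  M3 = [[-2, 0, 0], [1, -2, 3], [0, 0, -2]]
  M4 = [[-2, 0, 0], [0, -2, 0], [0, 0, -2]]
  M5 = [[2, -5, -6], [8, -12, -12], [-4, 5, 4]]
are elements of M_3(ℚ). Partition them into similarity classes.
3 classes: {M1, M2}, {M3, M5}, {M4}

Characteristic polynomials: χ_{M1} = (x + 2)^3, χ_{M2} = (x + 2)^3, χ_{M3} = (x + 2)^3, χ_{M4} = (x + 2)^3, χ_{M5} = (x + 2)^3.

{M1, M2}: invariant factors (x + 2)^3.

{M3, M5}: invariant factors x + 2, (x + 2)^2.

{M4}: invariant factors x + 2, x + 2, x + 2.

Matrices are similar if and only if their invariant-factor lists agree; the partition into similarity classes is {M1, M2}, {M3, M5}, {M4}.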